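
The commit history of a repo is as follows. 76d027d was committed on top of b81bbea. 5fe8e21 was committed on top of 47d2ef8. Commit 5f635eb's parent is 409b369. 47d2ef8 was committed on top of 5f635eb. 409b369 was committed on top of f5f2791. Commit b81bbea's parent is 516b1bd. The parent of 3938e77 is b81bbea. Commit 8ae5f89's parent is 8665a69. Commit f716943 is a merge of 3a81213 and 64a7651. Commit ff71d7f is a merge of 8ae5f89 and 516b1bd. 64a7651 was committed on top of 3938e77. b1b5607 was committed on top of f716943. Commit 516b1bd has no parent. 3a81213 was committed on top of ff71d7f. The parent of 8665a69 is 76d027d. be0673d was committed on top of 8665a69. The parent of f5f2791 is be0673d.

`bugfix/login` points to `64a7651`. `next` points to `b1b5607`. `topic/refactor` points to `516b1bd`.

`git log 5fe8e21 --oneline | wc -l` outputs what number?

Walking parent pointers from 5fe8e21: reachable set = {409b369, 47d2ef8, 516b1bd, 5f635eb, 5fe8e21, 76d027d, 8665a69, b81bbea, be0673d, f5f2791}.
That is 10 commits.

10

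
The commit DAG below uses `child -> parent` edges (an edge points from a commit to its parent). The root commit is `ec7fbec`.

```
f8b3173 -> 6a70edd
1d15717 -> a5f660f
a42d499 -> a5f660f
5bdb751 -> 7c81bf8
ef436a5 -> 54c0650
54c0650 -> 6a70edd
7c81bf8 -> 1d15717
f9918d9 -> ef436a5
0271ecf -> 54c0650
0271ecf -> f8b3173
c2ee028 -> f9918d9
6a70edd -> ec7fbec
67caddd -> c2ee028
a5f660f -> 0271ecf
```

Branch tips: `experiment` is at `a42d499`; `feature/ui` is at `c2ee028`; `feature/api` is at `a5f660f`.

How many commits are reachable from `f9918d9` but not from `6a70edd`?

Reachable from f9918d9: {54c0650, 6a70edd, ec7fbec, ef436a5, f9918d9}.
Reachable from 6a70edd: {6a70edd, ec7fbec}.
In f9918d9's history but not 6a70edd's: {54c0650, ef436a5, f9918d9} — 3 commits.

3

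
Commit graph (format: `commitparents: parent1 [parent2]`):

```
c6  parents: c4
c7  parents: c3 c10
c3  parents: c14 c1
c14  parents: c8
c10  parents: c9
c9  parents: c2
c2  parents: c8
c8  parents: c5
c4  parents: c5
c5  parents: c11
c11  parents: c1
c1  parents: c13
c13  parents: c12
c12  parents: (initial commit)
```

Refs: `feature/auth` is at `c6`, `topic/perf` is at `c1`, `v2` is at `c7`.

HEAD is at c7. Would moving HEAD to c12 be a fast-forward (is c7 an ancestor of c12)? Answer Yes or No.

A fast-forward from c7 to c12 is possible iff c7 is an ancestor of c12.
Ancestors of c12: {c12}.
c7 is not among them, so fast-forward is not possible.

No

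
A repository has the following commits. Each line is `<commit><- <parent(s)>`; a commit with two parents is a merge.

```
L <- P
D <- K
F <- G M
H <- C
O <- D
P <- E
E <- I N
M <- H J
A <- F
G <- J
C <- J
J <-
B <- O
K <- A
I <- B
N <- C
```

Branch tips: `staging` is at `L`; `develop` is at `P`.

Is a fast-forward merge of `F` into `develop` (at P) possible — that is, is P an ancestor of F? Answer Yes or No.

A fast-forward from P to F is possible iff P is an ancestor of F.
Ancestors of F: {C, F, G, H, J, M}.
P is not among them, so fast-forward is not possible.

No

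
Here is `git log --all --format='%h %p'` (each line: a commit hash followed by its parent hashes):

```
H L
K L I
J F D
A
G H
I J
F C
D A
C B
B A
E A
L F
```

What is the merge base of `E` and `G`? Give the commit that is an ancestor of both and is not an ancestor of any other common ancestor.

A

Ancestors of E: {A, E}.
Ancestors of G: {A, B, C, F, G, H, L}.
Common ancestors: {A}.
The only common ancestor is A, so it is the merge base.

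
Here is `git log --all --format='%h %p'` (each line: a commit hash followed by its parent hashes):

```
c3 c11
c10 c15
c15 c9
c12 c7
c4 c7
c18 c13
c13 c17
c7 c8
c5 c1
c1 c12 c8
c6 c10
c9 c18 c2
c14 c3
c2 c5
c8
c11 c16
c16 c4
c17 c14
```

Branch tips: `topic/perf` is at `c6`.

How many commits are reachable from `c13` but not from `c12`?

Reachable from c13: {c11, c13, c14, c16, c17, c3, c4, c7, c8}.
Reachable from c12: {c12, c7, c8}.
In c13's history but not c12's: {c11, c13, c14, c16, c17, c3, c4} — 7 commits.

7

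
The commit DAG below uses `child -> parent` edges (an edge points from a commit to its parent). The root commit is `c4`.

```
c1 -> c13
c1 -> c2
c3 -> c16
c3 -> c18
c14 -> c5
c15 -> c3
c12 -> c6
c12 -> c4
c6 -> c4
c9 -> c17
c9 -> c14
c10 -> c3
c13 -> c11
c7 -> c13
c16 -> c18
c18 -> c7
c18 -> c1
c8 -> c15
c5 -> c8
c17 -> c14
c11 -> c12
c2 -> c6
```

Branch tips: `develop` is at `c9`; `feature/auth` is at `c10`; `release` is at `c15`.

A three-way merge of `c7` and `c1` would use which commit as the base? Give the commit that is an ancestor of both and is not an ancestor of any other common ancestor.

c13

Ancestors of c7: {c11, c12, c13, c4, c6, c7}.
Ancestors of c1: {c1, c11, c12, c13, c2, c4, c6}.
Common ancestors: {c11, c12, c13, c4, c6}.
Among these, c13 is not an ancestor of any other common ancestor — it is the merge base.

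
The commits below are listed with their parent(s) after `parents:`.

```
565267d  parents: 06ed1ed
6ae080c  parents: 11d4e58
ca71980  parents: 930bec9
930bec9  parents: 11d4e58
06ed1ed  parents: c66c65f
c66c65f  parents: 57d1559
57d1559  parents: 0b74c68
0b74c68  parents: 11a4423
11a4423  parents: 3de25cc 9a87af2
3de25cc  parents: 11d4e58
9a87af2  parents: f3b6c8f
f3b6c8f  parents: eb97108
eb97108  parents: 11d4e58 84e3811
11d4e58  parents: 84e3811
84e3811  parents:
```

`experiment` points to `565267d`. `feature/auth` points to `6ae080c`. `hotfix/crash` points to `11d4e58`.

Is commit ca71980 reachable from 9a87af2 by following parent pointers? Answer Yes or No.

No

Ancestors of 9a87af2: {11d4e58, 84e3811, 9a87af2, eb97108, f3b6c8f}.
ca71980 is not in that set, so it is not an ancestor of 9a87af2.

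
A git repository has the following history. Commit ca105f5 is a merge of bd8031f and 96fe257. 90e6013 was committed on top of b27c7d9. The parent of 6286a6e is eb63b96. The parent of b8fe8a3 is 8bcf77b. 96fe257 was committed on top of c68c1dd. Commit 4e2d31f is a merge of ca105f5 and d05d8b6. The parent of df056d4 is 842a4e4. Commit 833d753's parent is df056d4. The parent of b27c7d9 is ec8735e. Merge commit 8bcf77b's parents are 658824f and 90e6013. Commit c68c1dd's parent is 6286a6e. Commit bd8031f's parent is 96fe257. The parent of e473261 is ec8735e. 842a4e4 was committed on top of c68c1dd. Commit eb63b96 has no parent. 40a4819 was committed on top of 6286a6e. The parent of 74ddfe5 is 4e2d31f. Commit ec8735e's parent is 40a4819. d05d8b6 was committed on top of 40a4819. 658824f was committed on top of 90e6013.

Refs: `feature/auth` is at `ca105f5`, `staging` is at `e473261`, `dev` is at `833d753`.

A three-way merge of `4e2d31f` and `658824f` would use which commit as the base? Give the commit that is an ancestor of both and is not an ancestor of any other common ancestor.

Ancestors of 4e2d31f: {40a4819, 4e2d31f, 6286a6e, 96fe257, bd8031f, c68c1dd, ca105f5, d05d8b6, eb63b96}.
Ancestors of 658824f: {40a4819, 6286a6e, 658824f, 90e6013, b27c7d9, eb63b96, ec8735e}.
Common ancestors: {40a4819, 6286a6e, eb63b96}.
Among these, 40a4819 is not an ancestor of any other common ancestor — it is the merge base.

40a4819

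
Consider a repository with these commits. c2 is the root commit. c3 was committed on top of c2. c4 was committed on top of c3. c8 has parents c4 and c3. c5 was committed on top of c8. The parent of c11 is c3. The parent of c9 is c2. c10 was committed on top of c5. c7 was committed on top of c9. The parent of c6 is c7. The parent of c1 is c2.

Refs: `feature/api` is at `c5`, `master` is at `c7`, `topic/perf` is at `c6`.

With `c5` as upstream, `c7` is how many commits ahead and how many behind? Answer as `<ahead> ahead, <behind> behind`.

2 ahead, 4 behind

Reachable from c7: {c2, c7, c9}.
Reachable from c5: {c2, c3, c4, c5, c8}.
Only in c7's history (ahead): {c7, c9} — 2.
Only in c5's history (behind): {c3, c4, c5, c8} — 4.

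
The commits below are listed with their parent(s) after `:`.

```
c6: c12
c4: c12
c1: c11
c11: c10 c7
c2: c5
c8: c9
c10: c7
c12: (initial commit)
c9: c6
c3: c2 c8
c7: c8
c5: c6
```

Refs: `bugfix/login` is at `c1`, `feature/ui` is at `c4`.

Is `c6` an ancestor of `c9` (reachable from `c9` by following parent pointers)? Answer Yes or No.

Yes

Ancestors of c9 (commits reachable by following parents): {c12, c6, c9}.
c6 is in that set, so it is an ancestor of c9.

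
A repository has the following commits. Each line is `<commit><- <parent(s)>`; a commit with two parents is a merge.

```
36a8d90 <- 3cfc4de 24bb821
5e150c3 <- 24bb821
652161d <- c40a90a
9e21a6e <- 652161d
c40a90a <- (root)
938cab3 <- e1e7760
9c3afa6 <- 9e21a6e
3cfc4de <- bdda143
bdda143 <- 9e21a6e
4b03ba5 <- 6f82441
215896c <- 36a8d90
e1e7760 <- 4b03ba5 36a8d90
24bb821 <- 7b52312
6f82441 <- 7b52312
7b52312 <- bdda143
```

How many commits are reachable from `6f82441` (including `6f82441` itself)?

Walking parent pointers from 6f82441: reachable set = {652161d, 6f82441, 7b52312, 9e21a6e, bdda143, c40a90a}.
That is 6 commits.

6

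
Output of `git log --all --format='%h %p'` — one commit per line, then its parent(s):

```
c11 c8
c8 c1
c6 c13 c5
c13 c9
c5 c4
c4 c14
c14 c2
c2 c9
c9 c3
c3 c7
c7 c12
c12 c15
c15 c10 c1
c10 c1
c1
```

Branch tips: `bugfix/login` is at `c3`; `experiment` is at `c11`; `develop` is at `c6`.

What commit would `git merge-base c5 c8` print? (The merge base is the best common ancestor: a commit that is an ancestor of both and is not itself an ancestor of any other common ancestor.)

c1

Ancestors of c5: {c1, c10, c12, c14, c15, c2, c3, c4, c5, c7, c9}.
Ancestors of c8: {c1, c8}.
Common ancestors: {c1}.
The only common ancestor is c1, so it is the merge base.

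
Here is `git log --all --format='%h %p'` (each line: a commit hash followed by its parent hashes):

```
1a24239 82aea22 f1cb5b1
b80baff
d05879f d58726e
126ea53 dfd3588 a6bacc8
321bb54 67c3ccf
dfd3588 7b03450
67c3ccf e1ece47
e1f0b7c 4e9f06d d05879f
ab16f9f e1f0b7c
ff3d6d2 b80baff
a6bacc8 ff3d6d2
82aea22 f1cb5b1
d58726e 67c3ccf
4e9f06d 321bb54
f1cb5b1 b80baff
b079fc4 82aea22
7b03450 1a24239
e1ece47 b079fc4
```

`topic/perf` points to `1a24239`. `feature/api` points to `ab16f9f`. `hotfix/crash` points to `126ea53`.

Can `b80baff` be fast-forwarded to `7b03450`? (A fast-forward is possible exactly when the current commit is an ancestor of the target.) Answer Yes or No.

A fast-forward from b80baff to 7b03450 is possible iff b80baff is an ancestor of 7b03450.
Ancestors of 7b03450: {1a24239, 7b03450, 82aea22, b80baff, f1cb5b1}.
b80baff is among them, so fast-forward is possible.

Yes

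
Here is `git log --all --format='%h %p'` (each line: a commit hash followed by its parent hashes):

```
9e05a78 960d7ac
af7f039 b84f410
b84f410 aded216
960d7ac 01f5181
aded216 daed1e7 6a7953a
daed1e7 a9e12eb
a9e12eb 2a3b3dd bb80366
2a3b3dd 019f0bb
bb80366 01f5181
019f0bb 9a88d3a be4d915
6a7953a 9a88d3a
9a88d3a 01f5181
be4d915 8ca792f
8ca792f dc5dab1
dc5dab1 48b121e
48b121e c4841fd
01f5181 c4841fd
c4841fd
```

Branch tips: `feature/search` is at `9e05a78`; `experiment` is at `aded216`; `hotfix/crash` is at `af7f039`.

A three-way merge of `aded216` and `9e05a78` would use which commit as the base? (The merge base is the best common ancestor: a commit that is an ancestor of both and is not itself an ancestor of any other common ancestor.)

Ancestors of aded216: {019f0bb, 01f5181, 2a3b3dd, 48b121e, 6a7953a, 8ca792f, 9a88d3a, a9e12eb, aded216, bb80366, be4d915, c4841fd, daed1e7, dc5dab1}.
Ancestors of 9e05a78: {01f5181, 960d7ac, 9e05a78, c4841fd}.
Common ancestors: {01f5181, c4841fd}.
Among these, 01f5181 is not an ancestor of any other common ancestor — it is the merge base.

01f5181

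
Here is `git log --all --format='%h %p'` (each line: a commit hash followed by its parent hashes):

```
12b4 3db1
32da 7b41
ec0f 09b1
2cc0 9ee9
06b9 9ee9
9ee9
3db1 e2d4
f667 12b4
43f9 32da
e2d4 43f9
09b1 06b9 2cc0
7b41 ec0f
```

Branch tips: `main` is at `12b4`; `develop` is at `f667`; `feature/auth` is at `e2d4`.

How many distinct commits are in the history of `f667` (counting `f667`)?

12

Walking parent pointers from f667: reachable set = {06b9, 09b1, 12b4, 2cc0, 32da, 3db1, 43f9, 7b41, 9ee9, e2d4, ec0f, f667}.
That is 12 commits.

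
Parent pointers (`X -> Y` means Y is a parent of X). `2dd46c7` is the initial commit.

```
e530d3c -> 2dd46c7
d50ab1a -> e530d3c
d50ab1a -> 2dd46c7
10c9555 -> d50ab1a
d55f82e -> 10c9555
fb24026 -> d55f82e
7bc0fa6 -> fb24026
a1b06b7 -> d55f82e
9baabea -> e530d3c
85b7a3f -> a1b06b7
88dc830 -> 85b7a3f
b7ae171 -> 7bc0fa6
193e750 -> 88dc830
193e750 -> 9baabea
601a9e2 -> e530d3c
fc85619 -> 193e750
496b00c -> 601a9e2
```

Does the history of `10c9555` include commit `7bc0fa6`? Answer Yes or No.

No

Ancestors of 10c9555: {10c9555, 2dd46c7, d50ab1a, e530d3c}.
7bc0fa6 is not in that set, so it is not an ancestor of 10c9555.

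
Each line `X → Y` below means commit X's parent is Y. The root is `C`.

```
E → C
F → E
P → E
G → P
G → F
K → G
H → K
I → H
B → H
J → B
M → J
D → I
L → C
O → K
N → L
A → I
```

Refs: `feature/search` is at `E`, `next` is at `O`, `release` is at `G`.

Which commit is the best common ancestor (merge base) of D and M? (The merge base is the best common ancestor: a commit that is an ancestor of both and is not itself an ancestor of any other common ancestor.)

Ancestors of D: {C, D, E, F, G, H, I, K, P}.
Ancestors of M: {B, C, E, F, G, H, J, K, M, P}.
Common ancestors: {C, E, F, G, H, K, P}.
Among these, H is not an ancestor of any other common ancestor — it is the merge base.

H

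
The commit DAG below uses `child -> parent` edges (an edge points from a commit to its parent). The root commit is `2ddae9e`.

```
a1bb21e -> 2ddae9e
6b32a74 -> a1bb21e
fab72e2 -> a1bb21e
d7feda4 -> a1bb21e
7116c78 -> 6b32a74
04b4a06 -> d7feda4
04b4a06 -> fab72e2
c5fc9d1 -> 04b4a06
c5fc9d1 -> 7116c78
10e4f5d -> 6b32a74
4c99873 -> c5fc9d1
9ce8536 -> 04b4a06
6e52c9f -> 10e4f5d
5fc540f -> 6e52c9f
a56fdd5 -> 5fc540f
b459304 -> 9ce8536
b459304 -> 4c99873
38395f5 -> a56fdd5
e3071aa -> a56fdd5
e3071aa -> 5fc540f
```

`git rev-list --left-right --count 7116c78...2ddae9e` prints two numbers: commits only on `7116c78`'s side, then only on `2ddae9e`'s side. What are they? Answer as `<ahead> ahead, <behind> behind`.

Reachable from 7116c78: {2ddae9e, 6b32a74, 7116c78, a1bb21e}.
Reachable from 2ddae9e: {2ddae9e}.
Only in 7116c78's history (ahead): {6b32a74, 7116c78, a1bb21e} — 3.
Only in 2ddae9e's history (behind): {} — 0.

3 ahead, 0 behind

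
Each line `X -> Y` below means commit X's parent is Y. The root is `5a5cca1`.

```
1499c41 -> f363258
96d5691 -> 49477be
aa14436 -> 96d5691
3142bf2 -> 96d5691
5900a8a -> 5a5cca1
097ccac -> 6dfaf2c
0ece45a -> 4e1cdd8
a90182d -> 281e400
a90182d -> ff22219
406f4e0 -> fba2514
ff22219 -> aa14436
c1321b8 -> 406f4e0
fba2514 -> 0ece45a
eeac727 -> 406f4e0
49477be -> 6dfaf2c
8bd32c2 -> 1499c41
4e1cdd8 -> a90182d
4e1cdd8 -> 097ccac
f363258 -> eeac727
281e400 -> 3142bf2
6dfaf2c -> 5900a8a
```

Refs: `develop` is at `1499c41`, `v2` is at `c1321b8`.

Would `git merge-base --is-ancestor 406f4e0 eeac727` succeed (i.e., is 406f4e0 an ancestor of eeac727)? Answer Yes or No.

Yes

Ancestors of eeac727 (commits reachable by following parents): {097ccac, 0ece45a, 281e400, 3142bf2, 406f4e0, 49477be, 4e1cdd8, 5900a8a, 5a5cca1, 6dfaf2c, 96d5691, a90182d, aa14436, eeac727, fba2514, ff22219}.
406f4e0 is in that set, so it is an ancestor of eeac727.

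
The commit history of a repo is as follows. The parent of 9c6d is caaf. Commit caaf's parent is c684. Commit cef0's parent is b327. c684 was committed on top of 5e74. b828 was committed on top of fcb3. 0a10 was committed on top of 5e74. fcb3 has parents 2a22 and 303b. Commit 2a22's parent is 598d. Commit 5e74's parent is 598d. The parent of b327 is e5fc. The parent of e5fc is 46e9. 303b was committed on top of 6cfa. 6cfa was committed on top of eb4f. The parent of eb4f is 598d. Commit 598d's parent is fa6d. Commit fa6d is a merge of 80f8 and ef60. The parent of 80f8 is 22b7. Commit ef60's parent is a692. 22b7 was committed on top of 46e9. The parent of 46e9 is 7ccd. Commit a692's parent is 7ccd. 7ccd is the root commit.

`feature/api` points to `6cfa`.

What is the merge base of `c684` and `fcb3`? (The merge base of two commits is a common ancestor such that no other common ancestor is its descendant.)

598d

Ancestors of c684: {22b7, 46e9, 598d, 5e74, 7ccd, 80f8, a692, c684, ef60, fa6d}.
Ancestors of fcb3: {22b7, 2a22, 303b, 46e9, 598d, 6cfa, 7ccd, 80f8, a692, eb4f, ef60, fa6d, fcb3}.
Common ancestors: {22b7, 46e9, 598d, 7ccd, 80f8, a692, ef60, fa6d}.
Among these, 598d is not an ancestor of any other common ancestor — it is the merge base.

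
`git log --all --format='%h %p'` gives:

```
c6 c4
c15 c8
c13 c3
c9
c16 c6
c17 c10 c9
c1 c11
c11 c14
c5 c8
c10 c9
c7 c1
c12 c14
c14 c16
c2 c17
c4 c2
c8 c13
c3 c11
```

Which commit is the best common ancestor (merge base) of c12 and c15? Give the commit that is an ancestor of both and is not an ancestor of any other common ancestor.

Ancestors of c12: {c10, c12, c14, c16, c17, c2, c4, c6, c9}.
Ancestors of c15: {c10, c11, c13, c14, c15, c16, c17, c2, c3, c4, c6, c8, c9}.
Common ancestors: {c10, c14, c16, c17, c2, c4, c6, c9}.
Among these, c14 is not an ancestor of any other common ancestor — it is the merge base.

c14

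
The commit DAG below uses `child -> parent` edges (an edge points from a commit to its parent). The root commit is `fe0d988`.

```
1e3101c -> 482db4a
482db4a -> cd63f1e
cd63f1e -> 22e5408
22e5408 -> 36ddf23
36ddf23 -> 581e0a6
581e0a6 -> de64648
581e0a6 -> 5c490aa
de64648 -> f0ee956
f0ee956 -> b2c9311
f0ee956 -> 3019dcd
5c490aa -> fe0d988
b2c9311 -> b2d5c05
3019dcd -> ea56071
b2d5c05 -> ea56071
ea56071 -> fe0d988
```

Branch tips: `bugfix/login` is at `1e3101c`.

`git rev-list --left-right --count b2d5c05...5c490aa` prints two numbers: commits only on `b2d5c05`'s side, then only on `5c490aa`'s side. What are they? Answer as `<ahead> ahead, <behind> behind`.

2 ahead, 1 behind

Reachable from b2d5c05: {b2d5c05, ea56071, fe0d988}.
Reachable from 5c490aa: {5c490aa, fe0d988}.
Only in b2d5c05's history (ahead): {b2d5c05, ea56071} — 2.
Only in 5c490aa's history (behind): {5c490aa} — 1.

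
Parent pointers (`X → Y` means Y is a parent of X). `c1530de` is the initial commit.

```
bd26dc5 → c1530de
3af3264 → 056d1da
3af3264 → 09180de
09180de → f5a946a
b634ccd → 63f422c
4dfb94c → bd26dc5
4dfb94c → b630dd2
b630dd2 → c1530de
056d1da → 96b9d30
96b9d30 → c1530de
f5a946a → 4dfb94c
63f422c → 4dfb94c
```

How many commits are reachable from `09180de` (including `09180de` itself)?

6

Walking parent pointers from 09180de: reachable set = {09180de, 4dfb94c, b630dd2, bd26dc5, c1530de, f5a946a}.
That is 6 commits.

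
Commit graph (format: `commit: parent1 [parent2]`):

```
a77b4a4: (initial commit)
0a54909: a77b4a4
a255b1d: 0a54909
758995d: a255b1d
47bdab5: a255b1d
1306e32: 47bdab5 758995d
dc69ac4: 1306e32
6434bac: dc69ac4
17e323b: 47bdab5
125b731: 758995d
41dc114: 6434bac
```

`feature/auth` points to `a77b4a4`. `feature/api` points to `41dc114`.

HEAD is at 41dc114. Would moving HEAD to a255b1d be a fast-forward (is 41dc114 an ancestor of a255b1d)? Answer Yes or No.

A fast-forward from 41dc114 to a255b1d is possible iff 41dc114 is an ancestor of a255b1d.
Ancestors of a255b1d: {0a54909, a255b1d, a77b4a4}.
41dc114 is not among them, so fast-forward is not possible.

No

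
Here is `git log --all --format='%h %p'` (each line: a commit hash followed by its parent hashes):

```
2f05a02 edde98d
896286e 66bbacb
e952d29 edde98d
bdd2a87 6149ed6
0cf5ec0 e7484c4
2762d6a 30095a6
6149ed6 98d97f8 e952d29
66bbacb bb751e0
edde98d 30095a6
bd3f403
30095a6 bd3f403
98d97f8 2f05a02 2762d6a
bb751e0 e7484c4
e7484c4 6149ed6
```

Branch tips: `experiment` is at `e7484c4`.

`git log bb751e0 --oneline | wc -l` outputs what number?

Walking parent pointers from bb751e0: reachable set = {2762d6a, 2f05a02, 30095a6, 6149ed6, 98d97f8, bb751e0, bd3f403, e7484c4, e952d29, edde98d}.
That is 10 commits.

10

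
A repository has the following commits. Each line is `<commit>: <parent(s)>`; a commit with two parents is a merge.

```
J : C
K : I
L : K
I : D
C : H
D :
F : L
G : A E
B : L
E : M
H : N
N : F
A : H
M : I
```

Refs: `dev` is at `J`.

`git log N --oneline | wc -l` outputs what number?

6

Walking parent pointers from N: reachable set = {D, F, I, K, L, N}.
That is 6 commits.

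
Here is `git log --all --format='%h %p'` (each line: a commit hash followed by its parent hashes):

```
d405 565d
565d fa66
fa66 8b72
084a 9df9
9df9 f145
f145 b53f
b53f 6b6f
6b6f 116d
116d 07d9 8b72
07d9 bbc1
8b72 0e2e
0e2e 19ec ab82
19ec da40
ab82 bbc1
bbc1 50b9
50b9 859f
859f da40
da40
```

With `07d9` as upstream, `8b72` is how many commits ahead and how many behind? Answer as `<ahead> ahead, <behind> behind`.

4 ahead, 1 behind

Reachable from 8b72: {0e2e, 19ec, 50b9, 859f, 8b72, ab82, bbc1, da40}.
Reachable from 07d9: {07d9, 50b9, 859f, bbc1, da40}.
Only in 8b72's history (ahead): {0e2e, 19ec, 8b72, ab82} — 4.
Only in 07d9's history (behind): {07d9} — 1.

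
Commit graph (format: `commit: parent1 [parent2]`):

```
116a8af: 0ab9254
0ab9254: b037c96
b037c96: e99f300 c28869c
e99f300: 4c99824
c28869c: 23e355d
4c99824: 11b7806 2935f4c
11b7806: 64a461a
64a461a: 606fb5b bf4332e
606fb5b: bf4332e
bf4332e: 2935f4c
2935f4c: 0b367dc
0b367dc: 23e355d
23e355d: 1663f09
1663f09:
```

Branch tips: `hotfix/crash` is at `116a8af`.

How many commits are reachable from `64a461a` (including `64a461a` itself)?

7

Walking parent pointers from 64a461a: reachable set = {0b367dc, 1663f09, 23e355d, 2935f4c, 606fb5b, 64a461a, bf4332e}.
That is 7 commits.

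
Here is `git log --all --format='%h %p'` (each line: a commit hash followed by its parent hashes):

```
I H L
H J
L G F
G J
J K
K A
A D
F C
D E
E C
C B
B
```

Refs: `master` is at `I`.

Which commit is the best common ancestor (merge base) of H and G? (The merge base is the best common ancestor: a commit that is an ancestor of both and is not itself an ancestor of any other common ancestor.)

J

Ancestors of H: {A, B, C, D, E, H, J, K}.
Ancestors of G: {A, B, C, D, E, G, J, K}.
Common ancestors: {A, B, C, D, E, J, K}.
Among these, J is not an ancestor of any other common ancestor — it is the merge base.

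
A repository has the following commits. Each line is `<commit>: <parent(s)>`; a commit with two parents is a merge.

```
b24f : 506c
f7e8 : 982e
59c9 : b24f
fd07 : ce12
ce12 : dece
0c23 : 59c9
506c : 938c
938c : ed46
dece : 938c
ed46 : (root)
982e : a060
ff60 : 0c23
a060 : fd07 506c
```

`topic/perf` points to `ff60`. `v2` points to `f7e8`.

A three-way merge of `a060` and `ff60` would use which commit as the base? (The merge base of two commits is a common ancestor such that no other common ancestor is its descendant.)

506c

Ancestors of a060: {506c, 938c, a060, ce12, dece, ed46, fd07}.
Ancestors of ff60: {0c23, 506c, 59c9, 938c, b24f, ed46, ff60}.
Common ancestors: {506c, 938c, ed46}.
Among these, 506c is not an ancestor of any other common ancestor — it is the merge base.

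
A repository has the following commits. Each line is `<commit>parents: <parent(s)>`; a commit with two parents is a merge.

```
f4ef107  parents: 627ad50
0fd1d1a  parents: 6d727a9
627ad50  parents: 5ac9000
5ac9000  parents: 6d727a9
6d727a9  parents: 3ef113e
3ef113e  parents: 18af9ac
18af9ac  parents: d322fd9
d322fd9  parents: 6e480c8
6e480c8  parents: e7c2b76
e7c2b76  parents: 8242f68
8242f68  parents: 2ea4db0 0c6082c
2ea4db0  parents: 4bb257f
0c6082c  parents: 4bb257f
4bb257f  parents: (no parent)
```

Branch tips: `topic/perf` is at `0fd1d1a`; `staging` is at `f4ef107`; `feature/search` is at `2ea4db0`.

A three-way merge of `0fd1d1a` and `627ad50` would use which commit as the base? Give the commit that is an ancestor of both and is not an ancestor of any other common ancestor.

Ancestors of 0fd1d1a: {0c6082c, 0fd1d1a, 18af9ac, 2ea4db0, 3ef113e, 4bb257f, 6d727a9, 6e480c8, 8242f68, d322fd9, e7c2b76}.
Ancestors of 627ad50: {0c6082c, 18af9ac, 2ea4db0, 3ef113e, 4bb257f, 5ac9000, 627ad50, 6d727a9, 6e480c8, 8242f68, d322fd9, e7c2b76}.
Common ancestors: {0c6082c, 18af9ac, 2ea4db0, 3ef113e, 4bb257f, 6d727a9, 6e480c8, 8242f68, d322fd9, e7c2b76}.
Among these, 6d727a9 is not an ancestor of any other common ancestor — it is the merge base.

6d727a9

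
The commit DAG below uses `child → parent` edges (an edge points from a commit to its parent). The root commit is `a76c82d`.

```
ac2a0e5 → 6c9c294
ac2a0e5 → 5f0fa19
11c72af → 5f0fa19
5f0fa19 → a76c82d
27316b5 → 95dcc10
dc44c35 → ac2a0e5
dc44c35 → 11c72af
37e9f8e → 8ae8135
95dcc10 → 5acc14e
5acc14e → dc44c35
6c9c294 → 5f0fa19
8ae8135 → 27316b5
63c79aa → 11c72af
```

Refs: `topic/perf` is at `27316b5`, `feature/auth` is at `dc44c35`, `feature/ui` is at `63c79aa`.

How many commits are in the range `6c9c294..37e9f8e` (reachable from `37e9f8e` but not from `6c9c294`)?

Reachable from 37e9f8e: {11c72af, 27316b5, 37e9f8e, 5acc14e, 5f0fa19, 6c9c294, 8ae8135, 95dcc10, a76c82d, ac2a0e5, dc44c35}.
Reachable from 6c9c294: {5f0fa19, 6c9c294, a76c82d}.
In 37e9f8e's history but not 6c9c294's: {11c72af, 27316b5, 37e9f8e, 5acc14e, 8ae8135, 95dcc10, ac2a0e5, dc44c35} — 8 commits.

8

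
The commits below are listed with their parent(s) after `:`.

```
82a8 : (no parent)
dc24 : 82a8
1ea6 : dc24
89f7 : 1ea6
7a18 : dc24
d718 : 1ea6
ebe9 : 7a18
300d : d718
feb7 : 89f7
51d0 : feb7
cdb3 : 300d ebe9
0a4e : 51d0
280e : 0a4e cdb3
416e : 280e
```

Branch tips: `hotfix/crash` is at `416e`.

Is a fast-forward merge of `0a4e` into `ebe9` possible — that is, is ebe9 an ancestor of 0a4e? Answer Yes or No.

A fast-forward from ebe9 to 0a4e is possible iff ebe9 is an ancestor of 0a4e.
Ancestors of 0a4e: {0a4e, 1ea6, 51d0, 82a8, 89f7, dc24, feb7}.
ebe9 is not among them, so fast-forward is not possible.

No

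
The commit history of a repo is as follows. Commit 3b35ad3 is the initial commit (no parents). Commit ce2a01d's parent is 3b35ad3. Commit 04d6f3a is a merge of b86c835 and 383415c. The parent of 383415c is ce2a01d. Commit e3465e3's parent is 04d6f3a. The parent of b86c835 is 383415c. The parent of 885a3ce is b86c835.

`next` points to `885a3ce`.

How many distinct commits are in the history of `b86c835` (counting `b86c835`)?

4

Walking parent pointers from b86c835: reachable set = {383415c, 3b35ad3, b86c835, ce2a01d}.
That is 4 commits.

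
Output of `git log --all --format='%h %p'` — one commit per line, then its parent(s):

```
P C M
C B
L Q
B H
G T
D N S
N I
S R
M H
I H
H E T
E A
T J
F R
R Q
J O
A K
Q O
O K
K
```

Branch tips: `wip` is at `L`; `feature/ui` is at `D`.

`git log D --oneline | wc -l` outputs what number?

Walking parent pointers from D: reachable set = {A, D, E, H, I, J, K, N, O, Q, R, S, T}.
That is 13 commits.

13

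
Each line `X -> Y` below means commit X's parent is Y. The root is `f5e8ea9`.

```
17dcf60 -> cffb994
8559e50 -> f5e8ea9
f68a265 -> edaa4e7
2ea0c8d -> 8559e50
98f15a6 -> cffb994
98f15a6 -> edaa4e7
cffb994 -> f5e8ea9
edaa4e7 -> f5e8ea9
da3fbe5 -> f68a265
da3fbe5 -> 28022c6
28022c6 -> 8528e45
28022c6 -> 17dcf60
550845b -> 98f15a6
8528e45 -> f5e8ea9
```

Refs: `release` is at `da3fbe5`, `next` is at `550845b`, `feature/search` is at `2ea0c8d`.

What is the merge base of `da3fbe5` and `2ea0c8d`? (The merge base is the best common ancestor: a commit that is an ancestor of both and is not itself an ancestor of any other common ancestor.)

f5e8ea9

Ancestors of da3fbe5: {17dcf60, 28022c6, 8528e45, cffb994, da3fbe5, edaa4e7, f5e8ea9, f68a265}.
Ancestors of 2ea0c8d: {2ea0c8d, 8559e50, f5e8ea9}.
Common ancestors: {f5e8ea9}.
The only common ancestor is f5e8ea9, so it is the merge base.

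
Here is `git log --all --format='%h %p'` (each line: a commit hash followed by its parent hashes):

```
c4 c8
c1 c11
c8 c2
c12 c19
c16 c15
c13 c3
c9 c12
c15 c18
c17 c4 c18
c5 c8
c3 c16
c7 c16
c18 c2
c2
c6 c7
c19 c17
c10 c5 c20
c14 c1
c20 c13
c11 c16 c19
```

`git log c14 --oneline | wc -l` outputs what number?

Walking parent pointers from c14: reachable set = {c1, c11, c14, c15, c16, c17, c18, c19, c2, c4, c8}.
That is 11 commits.

11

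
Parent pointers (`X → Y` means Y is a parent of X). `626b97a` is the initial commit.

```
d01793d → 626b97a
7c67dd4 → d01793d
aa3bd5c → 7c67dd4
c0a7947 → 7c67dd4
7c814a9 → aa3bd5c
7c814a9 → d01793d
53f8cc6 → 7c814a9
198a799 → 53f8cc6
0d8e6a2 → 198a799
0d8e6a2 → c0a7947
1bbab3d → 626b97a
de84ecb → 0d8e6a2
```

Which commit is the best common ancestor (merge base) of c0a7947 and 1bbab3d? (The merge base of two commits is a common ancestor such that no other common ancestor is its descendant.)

Ancestors of c0a7947: {626b97a, 7c67dd4, c0a7947, d01793d}.
Ancestors of 1bbab3d: {1bbab3d, 626b97a}.
Common ancestors: {626b97a}.
The only common ancestor is 626b97a, so it is the merge base.

626b97a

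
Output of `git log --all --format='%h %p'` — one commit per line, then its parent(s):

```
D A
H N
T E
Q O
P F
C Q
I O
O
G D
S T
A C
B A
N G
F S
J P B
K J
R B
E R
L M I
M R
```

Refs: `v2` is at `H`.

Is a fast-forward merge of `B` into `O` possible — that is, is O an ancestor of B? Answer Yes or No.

A fast-forward from O to B is possible iff O is an ancestor of B.
Ancestors of B: {A, B, C, O, Q}.
O is among them, so fast-forward is possible.

Yes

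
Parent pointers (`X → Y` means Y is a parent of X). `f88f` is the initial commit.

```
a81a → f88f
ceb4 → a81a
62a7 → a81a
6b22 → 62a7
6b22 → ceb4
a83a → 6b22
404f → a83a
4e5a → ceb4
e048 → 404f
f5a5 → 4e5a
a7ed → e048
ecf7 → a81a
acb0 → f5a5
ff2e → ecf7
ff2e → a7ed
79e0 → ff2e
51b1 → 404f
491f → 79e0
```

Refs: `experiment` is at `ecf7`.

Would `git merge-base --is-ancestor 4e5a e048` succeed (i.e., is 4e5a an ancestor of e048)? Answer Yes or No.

No

Ancestors of e048: {404f, 62a7, 6b22, a81a, a83a, ceb4, e048, f88f}.
4e5a is not in that set, so it is not an ancestor of e048.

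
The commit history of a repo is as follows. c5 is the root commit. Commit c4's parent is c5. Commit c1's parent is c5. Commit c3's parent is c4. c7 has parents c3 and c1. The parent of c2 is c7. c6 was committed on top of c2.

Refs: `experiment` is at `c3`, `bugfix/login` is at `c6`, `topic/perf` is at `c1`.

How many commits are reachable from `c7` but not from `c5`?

4

Reachable from c7: {c1, c3, c4, c5, c7}.
Reachable from c5: {c5}.
In c7's history but not c5's: {c1, c3, c4, c7} — 4 commits.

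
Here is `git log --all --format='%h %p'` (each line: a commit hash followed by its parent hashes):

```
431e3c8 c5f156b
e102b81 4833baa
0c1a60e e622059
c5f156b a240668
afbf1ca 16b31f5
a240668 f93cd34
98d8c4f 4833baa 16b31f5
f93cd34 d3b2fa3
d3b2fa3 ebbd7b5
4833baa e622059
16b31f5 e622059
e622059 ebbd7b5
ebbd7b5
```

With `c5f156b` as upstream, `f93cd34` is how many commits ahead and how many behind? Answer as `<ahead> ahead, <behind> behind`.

0 ahead, 2 behind

Reachable from f93cd34: {d3b2fa3, ebbd7b5, f93cd34}.
Reachable from c5f156b: {a240668, c5f156b, d3b2fa3, ebbd7b5, f93cd34}.
Only in f93cd34's history (ahead): {} — 0.
Only in c5f156b's history (behind): {a240668, c5f156b} — 2.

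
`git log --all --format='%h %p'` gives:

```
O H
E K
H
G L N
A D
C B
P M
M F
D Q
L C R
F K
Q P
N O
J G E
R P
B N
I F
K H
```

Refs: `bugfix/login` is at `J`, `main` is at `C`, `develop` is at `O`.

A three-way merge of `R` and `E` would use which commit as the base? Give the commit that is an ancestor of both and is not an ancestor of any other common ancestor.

Ancestors of R: {F, H, K, M, P, R}.
Ancestors of E: {E, H, K}.
Common ancestors: {H, K}.
Among these, K is not an ancestor of any other common ancestor — it is the merge base.

K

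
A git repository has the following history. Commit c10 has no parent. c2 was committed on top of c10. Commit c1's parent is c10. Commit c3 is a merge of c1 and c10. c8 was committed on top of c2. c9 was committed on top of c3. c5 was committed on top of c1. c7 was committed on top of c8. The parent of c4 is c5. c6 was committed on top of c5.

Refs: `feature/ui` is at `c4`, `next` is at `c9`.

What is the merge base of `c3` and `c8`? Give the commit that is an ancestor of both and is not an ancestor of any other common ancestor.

Ancestors of c3: {c1, c10, c3}.
Ancestors of c8: {c10, c2, c8}.
Common ancestors: {c10}.
The only common ancestor is c10, so it is the merge base.

c10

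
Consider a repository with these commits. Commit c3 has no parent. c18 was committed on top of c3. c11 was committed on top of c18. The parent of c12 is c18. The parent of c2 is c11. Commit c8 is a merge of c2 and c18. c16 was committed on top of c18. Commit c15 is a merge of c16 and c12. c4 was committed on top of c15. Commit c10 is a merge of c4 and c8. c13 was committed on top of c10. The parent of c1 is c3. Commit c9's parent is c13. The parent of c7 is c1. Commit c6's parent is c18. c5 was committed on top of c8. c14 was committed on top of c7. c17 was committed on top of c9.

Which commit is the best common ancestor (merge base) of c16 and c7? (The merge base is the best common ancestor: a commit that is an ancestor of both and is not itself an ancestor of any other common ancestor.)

c3

Ancestors of c16: {c16, c18, c3}.
Ancestors of c7: {c1, c3, c7}.
Common ancestors: {c3}.
The only common ancestor is c3, so it is the merge base.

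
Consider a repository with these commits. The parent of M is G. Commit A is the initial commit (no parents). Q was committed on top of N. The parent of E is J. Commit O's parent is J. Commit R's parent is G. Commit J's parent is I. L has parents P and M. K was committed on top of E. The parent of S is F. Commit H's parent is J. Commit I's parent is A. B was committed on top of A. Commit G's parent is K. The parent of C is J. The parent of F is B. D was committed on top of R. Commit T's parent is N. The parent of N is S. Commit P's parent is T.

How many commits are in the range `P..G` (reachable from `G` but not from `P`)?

Reachable from G: {A, E, G, I, J, K}.
Reachable from P: {A, B, F, N, P, S, T}.
In G's history but not P's: {E, G, I, J, K} — 5 commits.

5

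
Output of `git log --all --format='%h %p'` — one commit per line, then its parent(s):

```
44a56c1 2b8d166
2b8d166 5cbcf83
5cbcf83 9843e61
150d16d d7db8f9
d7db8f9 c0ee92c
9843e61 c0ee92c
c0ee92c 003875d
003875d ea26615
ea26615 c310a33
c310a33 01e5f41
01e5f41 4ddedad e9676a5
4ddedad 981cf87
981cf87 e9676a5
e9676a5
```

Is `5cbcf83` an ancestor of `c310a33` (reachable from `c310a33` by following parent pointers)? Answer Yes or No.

No

Ancestors of c310a33: {01e5f41, 4ddedad, 981cf87, c310a33, e9676a5}.
5cbcf83 is not in that set, so it is not an ancestor of c310a33.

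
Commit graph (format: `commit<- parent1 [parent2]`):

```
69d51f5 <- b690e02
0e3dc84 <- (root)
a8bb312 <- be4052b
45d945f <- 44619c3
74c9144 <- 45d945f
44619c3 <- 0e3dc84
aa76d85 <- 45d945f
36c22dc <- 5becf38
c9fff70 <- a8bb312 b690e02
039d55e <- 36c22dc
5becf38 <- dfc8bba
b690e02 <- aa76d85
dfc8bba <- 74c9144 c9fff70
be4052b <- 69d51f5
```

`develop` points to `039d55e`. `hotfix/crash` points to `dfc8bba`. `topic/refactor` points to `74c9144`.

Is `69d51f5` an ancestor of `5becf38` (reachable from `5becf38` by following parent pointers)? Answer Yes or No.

Ancestors of 5becf38 (commits reachable by following parents): {0e3dc84, 44619c3, 45d945f, 5becf38, 69d51f5, 74c9144, a8bb312, aa76d85, b690e02, be4052b, c9fff70, dfc8bba}.
69d51f5 is in that set, so it is an ancestor of 5becf38.

Yes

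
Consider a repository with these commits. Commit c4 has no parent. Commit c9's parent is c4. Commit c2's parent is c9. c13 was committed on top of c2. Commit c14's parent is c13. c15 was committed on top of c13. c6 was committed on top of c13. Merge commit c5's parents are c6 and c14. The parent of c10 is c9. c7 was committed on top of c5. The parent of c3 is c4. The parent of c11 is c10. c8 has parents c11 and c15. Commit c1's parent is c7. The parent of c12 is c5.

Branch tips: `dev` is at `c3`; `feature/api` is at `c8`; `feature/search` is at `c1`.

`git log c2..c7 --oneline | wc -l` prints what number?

Reachable from c7: {c13, c14, c2, c4, c5, c6, c7, c9}.
Reachable from c2: {c2, c4, c9}.
In c7's history but not c2's: {c13, c14, c5, c6, c7} — 5 commits.

5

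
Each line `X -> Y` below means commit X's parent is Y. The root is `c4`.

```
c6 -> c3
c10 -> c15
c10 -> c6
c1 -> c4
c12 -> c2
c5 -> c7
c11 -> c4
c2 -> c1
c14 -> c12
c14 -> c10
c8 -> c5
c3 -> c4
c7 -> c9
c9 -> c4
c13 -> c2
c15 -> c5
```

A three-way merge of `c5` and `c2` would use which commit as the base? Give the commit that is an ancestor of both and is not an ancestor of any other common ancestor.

Ancestors of c5: {c4, c5, c7, c9}.
Ancestors of c2: {c1, c2, c4}.
Common ancestors: {c4}.
The only common ancestor is c4, so it is the merge base.

c4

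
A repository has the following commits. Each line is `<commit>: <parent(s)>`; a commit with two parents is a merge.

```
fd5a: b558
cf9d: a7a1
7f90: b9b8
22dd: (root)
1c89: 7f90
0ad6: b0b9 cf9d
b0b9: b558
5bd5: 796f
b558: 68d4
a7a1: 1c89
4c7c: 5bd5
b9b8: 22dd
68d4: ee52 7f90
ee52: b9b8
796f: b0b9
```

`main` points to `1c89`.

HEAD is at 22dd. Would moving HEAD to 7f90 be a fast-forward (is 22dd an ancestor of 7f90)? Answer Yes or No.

A fast-forward from 22dd to 7f90 is possible iff 22dd is an ancestor of 7f90.
Ancestors of 7f90: {22dd, 7f90, b9b8}.
22dd is among them, so fast-forward is possible.

Yes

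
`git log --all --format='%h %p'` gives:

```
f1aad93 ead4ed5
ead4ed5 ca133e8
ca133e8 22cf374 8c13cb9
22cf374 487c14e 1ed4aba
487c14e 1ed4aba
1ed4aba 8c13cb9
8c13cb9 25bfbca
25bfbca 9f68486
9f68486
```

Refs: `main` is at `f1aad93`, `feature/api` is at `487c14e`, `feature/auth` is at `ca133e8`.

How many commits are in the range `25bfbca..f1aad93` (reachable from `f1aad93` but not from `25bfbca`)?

Reachable from f1aad93: {1ed4aba, 22cf374, 25bfbca, 487c14e, 8c13cb9, 9f68486, ca133e8, ead4ed5, f1aad93}.
Reachable from 25bfbca: {25bfbca, 9f68486}.
In f1aad93's history but not 25bfbca's: {1ed4aba, 22cf374, 487c14e, 8c13cb9, ca133e8, ead4ed5, f1aad93} — 7 commits.

7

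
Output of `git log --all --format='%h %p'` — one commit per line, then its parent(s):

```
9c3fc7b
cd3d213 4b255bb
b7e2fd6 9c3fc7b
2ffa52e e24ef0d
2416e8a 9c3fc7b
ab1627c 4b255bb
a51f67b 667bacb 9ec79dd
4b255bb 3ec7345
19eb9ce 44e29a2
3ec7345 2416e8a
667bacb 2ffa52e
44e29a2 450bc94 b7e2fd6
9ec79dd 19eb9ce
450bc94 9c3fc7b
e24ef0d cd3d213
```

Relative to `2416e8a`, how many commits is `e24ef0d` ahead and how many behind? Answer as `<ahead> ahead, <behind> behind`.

4 ahead, 0 behind

Reachable from e24ef0d: {2416e8a, 3ec7345, 4b255bb, 9c3fc7b, cd3d213, e24ef0d}.
Reachable from 2416e8a: {2416e8a, 9c3fc7b}.
Only in e24ef0d's history (ahead): {3ec7345, 4b255bb, cd3d213, e24ef0d} — 4.
Only in 2416e8a's history (behind): {} — 0.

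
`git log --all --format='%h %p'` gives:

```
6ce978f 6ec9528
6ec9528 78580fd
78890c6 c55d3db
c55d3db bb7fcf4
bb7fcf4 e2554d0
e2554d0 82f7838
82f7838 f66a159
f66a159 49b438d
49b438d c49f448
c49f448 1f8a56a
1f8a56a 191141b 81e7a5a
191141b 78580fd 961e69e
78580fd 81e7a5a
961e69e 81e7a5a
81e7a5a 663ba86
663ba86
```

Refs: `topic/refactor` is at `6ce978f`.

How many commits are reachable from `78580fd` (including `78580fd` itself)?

Walking parent pointers from 78580fd: reachable set = {663ba86, 78580fd, 81e7a5a}.
That is 3 commits.

3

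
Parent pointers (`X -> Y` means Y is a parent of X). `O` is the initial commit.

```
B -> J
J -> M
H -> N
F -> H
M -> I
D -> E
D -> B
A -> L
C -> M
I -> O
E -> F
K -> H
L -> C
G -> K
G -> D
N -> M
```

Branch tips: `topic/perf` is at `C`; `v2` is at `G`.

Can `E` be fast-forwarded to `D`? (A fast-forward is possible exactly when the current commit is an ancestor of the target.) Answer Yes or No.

A fast-forward from E to D is possible iff E is an ancestor of D.
Ancestors of D: {B, D, E, F, H, I, J, M, N, O}.
E is among them, so fast-forward is possible.

Yes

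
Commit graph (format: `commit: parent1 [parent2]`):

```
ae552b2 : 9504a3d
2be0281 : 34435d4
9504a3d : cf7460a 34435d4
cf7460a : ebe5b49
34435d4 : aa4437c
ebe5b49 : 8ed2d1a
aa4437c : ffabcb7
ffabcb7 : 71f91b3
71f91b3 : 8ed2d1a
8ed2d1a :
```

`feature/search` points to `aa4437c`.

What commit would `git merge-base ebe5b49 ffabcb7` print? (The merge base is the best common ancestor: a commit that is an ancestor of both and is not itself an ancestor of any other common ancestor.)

8ed2d1a

Ancestors of ebe5b49: {8ed2d1a, ebe5b49}.
Ancestors of ffabcb7: {71f91b3, 8ed2d1a, ffabcb7}.
Common ancestors: {8ed2d1a}.
The only common ancestor is 8ed2d1a, so it is the merge base.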